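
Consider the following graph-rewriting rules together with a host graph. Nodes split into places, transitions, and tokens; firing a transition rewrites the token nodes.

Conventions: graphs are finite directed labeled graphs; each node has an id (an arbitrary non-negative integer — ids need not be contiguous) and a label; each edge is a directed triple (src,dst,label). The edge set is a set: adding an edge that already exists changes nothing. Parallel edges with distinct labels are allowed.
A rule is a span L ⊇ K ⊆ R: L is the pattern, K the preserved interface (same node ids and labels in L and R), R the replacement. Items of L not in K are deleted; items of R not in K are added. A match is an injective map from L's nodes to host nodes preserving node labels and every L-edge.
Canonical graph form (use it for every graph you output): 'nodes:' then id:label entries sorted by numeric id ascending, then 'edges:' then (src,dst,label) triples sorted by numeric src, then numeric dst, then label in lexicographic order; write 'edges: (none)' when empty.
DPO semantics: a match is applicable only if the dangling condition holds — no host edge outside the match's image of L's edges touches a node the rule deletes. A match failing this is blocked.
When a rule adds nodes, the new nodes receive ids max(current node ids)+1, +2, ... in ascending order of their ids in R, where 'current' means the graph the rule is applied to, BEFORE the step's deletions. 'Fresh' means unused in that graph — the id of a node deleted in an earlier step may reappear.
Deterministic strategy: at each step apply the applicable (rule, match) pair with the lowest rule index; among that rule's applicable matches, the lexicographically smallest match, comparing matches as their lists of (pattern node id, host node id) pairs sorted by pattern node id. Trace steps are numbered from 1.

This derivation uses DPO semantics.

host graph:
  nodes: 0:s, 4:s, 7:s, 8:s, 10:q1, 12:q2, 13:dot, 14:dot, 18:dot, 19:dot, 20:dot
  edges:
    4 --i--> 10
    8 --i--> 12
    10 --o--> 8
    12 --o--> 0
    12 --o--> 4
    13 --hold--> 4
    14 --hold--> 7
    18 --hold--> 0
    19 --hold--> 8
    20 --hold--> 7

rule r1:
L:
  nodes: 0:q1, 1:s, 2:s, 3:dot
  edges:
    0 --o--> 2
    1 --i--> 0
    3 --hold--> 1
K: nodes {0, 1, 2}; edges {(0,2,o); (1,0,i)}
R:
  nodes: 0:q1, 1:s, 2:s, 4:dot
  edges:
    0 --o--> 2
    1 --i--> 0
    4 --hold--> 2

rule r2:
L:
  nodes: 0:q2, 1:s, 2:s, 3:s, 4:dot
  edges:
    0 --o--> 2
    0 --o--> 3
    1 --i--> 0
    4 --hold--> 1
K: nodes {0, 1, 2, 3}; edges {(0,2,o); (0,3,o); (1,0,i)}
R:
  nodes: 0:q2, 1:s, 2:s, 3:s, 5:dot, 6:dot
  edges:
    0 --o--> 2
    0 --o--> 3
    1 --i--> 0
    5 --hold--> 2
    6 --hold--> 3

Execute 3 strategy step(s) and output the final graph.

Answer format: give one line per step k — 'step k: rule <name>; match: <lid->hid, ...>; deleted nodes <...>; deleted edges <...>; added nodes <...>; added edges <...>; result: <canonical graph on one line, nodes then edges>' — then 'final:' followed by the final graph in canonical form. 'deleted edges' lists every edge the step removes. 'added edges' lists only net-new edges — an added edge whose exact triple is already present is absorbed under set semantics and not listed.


step 1: rule r1; match: 0->10, 1->4, 2->8, 3->13; deleted nodes 13; deleted edges (13,4,hold); added nodes 21; added edges (21,8,hold); result: nodes: 0:s, 4:s, 7:s, 8:s, 10:q1, 12:q2, 14:dot, 18:dot, 19:dot, 20:dot, 21:dot edges: (4,10,i); (8,12,i); (10,8,o); (12,0,o); (12,4,o); (14,7,hold); (18,0,hold); (19,8,hold); (20,7,hold); (21,8,hold)
step 2: rule r2; match: 0->12, 1->8, 2->0, 3->4, 4->19; deleted nodes 19; deleted edges (19,8,hold); added nodes 22, 23; added edges (22,0,hold); (23,4,hold); result: nodes: 0:s, 4:s, 7:s, 8:s, 10:q1, 12:q2, 14:dot, 18:dot, 20:dot, 21:dot, 22:dot, 23:dot edges: (4,10,i); (8,12,i); (10,8,o); (12,0,o); (12,4,o); (14,7,hold); (18,0,hold); (20,7,hold); (21,8,hold); (22,0,hold); (23,4,hold)
step 3: rule r1; match: 0->10, 1->4, 2->8, 3->23; deleted nodes 23; deleted edges (23,4,hold); added nodes 24; added edges (24,8,hold); result: nodes: 0:s, 4:s, 7:s, 8:s, 10:q1, 12:q2, 14:dot, 18:dot, 20:dot, 21:dot, 22:dot, 24:dot edges: (4,10,i); (8,12,i); (10,8,o); (12,0,o); (12,4,o); (14,7,hold); (18,0,hold); (20,7,hold); (21,8,hold); (22,0,hold); (24,8,hold)
final:
nodes: 0:s, 4:s, 7:s, 8:s, 10:q1, 12:q2, 14:dot, 18:dot, 20:dot, 21:dot, 22:dot, 24:dot
edges: (4,10,i); (8,12,i); (10,8,o); (12,0,o); (12,4,o); (14,7,hold); (18,0,hold); (20,7,hold); (21,8,hold); (22,0,hold); (24,8,hold)


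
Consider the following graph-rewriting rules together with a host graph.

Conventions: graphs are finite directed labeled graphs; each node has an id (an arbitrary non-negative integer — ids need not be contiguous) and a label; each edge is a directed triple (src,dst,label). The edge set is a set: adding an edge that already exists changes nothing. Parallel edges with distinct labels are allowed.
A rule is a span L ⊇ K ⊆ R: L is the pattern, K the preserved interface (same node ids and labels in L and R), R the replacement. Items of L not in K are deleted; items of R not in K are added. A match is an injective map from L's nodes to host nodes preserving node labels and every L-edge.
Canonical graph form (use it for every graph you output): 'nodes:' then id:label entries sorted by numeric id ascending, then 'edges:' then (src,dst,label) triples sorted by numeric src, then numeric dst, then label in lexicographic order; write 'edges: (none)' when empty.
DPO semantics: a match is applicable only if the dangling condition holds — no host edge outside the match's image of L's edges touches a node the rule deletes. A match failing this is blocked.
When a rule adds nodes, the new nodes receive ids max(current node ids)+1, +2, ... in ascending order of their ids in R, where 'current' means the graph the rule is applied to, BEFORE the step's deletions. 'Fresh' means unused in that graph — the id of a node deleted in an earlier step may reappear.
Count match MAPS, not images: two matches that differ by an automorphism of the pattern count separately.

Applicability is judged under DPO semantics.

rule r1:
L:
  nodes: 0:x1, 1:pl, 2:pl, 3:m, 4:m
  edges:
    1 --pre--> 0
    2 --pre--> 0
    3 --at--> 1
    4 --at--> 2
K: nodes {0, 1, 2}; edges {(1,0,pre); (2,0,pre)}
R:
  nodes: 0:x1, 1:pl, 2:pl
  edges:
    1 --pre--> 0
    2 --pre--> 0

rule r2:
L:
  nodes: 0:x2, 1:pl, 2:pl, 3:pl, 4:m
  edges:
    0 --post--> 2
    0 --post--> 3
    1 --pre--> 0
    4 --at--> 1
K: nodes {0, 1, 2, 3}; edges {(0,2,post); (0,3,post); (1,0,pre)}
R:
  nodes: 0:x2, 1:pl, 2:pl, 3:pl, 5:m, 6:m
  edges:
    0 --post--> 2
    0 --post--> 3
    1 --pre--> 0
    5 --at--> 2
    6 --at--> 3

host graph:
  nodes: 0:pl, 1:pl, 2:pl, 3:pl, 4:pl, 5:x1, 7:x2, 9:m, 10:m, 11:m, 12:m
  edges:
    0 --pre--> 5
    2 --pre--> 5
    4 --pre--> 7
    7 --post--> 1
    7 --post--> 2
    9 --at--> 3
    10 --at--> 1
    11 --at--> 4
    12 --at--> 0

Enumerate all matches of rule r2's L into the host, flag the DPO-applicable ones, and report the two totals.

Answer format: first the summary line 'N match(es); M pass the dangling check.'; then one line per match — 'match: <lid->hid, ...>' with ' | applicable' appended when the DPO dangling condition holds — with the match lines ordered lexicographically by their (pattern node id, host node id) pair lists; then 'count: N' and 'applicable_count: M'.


2 match(es); 2 pass the dangling check.
match: 0->7, 1->4, 2->1, 3->2, 4->11 | applicable
match: 0->7, 1->4, 2->2, 3->1, 4->11 | applicable
count: 2
applicable_count: 2


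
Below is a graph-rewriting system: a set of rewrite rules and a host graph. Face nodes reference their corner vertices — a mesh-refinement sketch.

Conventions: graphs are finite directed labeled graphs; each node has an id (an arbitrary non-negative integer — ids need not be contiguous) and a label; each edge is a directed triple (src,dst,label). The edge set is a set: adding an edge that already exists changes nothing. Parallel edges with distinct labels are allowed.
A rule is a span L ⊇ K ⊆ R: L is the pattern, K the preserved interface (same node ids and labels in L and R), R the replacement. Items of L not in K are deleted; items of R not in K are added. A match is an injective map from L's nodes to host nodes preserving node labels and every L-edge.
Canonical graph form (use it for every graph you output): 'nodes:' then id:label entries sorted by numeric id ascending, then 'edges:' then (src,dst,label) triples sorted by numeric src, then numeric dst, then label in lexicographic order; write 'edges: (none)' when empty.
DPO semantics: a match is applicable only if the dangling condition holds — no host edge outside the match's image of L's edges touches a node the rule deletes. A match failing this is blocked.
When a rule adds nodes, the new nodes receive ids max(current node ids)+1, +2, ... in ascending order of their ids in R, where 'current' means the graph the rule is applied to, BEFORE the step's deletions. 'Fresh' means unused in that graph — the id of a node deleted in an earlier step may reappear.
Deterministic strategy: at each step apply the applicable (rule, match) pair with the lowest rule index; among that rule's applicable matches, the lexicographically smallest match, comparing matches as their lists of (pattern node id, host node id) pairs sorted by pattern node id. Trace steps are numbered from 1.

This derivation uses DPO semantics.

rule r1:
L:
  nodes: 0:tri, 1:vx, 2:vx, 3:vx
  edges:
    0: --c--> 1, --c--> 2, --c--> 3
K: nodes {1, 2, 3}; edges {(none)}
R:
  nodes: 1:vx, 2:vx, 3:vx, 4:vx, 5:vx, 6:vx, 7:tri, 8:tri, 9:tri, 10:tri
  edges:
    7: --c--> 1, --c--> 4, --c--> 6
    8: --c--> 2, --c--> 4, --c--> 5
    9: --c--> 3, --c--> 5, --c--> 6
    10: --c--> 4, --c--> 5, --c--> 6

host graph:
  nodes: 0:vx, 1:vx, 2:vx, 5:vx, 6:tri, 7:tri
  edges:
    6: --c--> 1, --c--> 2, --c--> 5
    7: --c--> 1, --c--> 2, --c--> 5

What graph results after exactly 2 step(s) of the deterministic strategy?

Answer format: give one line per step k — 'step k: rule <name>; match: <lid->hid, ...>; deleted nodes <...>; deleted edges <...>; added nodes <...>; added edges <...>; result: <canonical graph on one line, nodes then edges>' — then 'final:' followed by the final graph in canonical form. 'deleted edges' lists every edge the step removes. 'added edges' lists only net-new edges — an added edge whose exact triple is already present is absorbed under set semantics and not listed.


step 1: rule r1; match: 0->6, 1->1, 2->2, 3->5; deleted nodes 6; deleted edges (6,1,c); (6,2,c); (6,5,c); added nodes 8, 9, 10, 11, 12, 13, 14; added edges (11,1,c); (11,8,c); (11,10,c); (12,2,c); (12,8,c); (12,9,c); (13,5,c); (13,9,c); (13,10,c); (14,8,c); (14,9,c); (14,10,c); result: nodes: 0:vx, 1:vx, 2:vx, 5:vx, 7:tri, 8:vx, 9:vx, 10:vx, 11:tri, 12:tri, 13:tri, 14:tri edges: (7,1,c); (7,2,c); (7,5,c); (11,1,c); (11,8,c); (11,10,c); (12,2,c); (12,8,c); (12,9,c); (13,5,c); (13,9,c); (13,10,c); (14,8,c); (14,9,c); (14,10,c)
step 2: rule r1; match: 0->7, 1->1, 2->2, 3->5; deleted nodes 7; deleted edges (7,1,c); (7,2,c); (7,5,c); added nodes 15, 16, 17, 18, 19, 20, 21; added edges (18,1,c); (18,15,c); (18,17,c); (19,2,c); (19,15,c); (19,16,c); (20,5,c); (20,16,c); (20,17,c); (21,15,c); (21,16,c); (21,17,c); result: nodes: 0:vx, 1:vx, 2:vx, 5:vx, 8:vx, 9:vx, 10:vx, 11:tri, 12:tri, 13:tri, 14:tri, 15:vx, 16:vx, 17:vx, 18:tri, 19:tri, 20:tri, 21:tri edges: (11,1,c); (11,8,c); (11,10,c); (12,2,c); (12,8,c); (12,9,c); (13,5,c); (13,9,c); (13,10,c); (14,8,c); (14,9,c); (14,10,c); (18,1,c); (18,15,c); (18,17,c); (19,2,c); (19,15,c); (19,16,c); (20,5,c); (20,16,c); (20,17,c); (21,15,c); (21,16,c); (21,17,c)
final:
nodes: 0:vx, 1:vx, 2:vx, 5:vx, 8:vx, 9:vx, 10:vx, 11:tri, 12:tri, 13:tri, 14:tri, 15:vx, 16:vx, 17:vx, 18:tri, 19:tri, 20:tri, 21:tri
edges: (11,1,c); (11,8,c); (11,10,c); (12,2,c); (12,8,c); (12,9,c); (13,5,c); (13,9,c); (13,10,c); (14,8,c); (14,9,c); (14,10,c); (18,1,c); (18,15,c); (18,17,c); (19,2,c); (19,15,c); (19,16,c); (20,5,c); (20,16,c); (20,17,c); (21,15,c); (21,16,c); (21,17,c)


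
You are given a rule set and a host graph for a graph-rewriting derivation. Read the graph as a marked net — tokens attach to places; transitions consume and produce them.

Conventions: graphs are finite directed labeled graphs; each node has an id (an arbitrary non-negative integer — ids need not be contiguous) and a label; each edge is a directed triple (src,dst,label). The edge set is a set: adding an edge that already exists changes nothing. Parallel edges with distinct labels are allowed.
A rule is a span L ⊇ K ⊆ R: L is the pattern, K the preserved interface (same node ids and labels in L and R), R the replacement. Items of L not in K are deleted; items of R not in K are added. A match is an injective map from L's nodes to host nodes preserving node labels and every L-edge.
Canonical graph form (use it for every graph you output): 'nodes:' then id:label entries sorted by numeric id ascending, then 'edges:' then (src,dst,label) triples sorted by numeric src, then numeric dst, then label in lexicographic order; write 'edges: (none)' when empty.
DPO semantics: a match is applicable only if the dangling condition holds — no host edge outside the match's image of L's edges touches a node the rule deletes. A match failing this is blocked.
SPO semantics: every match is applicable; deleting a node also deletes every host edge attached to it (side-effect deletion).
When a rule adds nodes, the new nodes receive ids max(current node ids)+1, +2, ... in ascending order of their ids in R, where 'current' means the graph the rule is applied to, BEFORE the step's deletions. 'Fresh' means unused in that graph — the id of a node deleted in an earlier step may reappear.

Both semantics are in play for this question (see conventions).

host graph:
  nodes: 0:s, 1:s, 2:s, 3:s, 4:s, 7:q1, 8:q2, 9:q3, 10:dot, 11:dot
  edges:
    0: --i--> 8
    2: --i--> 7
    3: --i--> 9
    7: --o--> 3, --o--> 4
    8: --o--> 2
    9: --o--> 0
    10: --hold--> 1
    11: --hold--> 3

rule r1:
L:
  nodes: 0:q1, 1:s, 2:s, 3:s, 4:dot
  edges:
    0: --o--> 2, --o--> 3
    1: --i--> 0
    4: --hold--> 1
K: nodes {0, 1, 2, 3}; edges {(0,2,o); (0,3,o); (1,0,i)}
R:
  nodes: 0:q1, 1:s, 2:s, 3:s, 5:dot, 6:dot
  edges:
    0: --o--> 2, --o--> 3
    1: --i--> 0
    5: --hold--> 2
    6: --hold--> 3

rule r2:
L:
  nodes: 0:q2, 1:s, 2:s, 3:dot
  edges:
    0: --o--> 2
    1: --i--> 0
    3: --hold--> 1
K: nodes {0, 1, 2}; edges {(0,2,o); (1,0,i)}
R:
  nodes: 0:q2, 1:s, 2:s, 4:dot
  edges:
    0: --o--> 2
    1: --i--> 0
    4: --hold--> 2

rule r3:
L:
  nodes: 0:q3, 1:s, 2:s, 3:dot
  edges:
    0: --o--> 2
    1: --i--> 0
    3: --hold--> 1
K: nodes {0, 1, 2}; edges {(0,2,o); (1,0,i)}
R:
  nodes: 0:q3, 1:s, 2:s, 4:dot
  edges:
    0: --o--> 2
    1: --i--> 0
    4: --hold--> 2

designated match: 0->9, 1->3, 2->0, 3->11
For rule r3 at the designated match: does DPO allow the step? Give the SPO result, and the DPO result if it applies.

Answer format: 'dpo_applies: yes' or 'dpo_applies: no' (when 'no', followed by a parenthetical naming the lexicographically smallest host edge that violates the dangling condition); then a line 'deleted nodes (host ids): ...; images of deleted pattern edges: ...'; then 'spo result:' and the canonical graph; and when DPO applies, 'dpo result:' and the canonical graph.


dpo_applies: yes
deleted nodes (host ids): 11; images of deleted pattern edges: (11,3,hold)
spo result:
nodes: 0:s, 1:s, 2:s, 3:s, 4:s, 7:q1, 8:q2, 9:q3, 10:dot, 12:dot
edges: (0,8,i); (2,7,i); (3,9,i); (7,3,o); (7,4,o); (8,2,o); (9,0,o); (10,1,hold); (12,0,hold)
dpo result:
nodes: 0:s, 1:s, 2:s, 3:s, 4:s, 7:q1, 8:q2, 9:q3, 10:dot, 12:dot
edges: (0,8,i); (2,7,i); (3,9,i); (7,3,o); (7,4,o); (8,2,o); (9,0,o); (10,1,hold); (12,0,hold)


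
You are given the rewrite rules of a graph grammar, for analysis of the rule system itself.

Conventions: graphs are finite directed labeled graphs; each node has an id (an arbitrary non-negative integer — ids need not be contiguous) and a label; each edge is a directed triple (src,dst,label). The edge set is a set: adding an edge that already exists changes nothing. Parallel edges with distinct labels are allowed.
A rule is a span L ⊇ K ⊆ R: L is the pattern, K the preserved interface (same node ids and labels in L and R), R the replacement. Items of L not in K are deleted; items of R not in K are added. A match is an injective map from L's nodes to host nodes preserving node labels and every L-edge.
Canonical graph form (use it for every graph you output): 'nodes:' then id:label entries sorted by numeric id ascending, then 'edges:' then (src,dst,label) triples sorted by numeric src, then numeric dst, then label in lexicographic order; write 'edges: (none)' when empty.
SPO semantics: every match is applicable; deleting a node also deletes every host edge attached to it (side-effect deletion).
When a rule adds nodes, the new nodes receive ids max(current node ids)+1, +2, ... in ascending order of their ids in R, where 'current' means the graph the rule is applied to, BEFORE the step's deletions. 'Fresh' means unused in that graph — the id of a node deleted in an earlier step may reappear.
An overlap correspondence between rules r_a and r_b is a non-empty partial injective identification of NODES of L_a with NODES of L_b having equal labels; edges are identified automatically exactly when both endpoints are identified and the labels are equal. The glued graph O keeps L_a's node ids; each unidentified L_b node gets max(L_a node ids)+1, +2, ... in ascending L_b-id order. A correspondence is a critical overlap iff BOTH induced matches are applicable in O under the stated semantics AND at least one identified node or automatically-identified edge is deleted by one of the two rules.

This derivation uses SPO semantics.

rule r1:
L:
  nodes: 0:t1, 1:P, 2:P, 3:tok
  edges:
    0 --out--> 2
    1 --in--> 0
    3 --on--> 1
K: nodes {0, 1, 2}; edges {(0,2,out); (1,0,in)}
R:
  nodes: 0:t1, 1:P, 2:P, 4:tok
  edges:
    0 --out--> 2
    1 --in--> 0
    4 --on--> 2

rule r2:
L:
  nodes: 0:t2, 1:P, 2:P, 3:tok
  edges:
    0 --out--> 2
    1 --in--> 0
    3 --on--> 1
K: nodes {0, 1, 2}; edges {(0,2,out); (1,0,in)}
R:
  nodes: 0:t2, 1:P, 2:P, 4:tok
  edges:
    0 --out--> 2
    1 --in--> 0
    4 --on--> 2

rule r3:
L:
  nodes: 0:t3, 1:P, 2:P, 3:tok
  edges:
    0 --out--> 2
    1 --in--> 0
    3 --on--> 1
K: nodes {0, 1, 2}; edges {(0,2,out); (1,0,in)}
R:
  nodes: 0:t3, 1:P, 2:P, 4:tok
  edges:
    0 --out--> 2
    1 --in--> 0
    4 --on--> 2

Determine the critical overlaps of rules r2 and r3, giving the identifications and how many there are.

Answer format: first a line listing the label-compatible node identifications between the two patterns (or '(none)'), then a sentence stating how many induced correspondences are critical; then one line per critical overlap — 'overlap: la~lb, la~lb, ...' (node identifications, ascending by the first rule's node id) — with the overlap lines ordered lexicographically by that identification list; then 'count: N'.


label-compatible node identifications between L(r2) and L(r3): 1~1, 1~2, 2~1, 2~2, 3~3
7 of the induced correspondences are critical overlaps of r2 and r3.
overlap: 1~1, 2~2, 3~3
overlap: 1~1, 3~3
overlap: 1~2, 2~1, 3~3
overlap: 1~2, 3~3
overlap: 2~1, 3~3
overlap: 2~2, 3~3
overlap: 3~3
count: 7


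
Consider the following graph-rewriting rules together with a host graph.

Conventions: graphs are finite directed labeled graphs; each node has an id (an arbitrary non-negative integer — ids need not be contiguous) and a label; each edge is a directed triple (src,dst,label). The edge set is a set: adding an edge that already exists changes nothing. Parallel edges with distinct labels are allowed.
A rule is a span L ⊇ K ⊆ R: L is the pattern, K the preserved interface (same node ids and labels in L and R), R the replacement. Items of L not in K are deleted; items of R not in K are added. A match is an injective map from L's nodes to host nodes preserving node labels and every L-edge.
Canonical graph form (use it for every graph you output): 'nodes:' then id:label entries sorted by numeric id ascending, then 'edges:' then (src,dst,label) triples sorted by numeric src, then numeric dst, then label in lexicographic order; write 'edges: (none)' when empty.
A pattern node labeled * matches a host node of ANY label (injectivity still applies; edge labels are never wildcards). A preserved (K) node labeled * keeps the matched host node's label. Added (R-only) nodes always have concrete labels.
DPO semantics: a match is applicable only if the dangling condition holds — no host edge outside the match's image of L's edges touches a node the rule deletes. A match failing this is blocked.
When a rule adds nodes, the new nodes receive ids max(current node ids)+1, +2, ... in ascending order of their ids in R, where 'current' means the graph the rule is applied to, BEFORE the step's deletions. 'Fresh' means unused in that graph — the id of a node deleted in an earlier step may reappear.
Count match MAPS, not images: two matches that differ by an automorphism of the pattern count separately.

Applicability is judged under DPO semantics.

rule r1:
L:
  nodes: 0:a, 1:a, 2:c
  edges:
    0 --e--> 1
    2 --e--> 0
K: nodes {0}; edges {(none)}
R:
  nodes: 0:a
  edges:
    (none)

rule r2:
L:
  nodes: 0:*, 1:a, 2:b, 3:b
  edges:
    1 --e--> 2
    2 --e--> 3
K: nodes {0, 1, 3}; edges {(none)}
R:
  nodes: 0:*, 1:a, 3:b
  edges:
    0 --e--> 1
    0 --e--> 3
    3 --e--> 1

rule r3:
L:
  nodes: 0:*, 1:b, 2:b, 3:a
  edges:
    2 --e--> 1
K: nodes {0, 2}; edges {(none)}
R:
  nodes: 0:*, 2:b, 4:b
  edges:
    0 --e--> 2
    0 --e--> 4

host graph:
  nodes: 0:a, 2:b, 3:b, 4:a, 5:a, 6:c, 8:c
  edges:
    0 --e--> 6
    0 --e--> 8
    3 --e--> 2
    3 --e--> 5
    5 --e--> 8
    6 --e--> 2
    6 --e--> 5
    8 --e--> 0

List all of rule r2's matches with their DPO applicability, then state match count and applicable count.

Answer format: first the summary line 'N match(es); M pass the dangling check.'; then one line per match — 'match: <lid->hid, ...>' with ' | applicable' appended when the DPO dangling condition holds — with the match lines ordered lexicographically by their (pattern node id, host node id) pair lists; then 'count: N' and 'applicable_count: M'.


0 match(es); 0 pass the dangling check.
count: 0
applicable_count: 0


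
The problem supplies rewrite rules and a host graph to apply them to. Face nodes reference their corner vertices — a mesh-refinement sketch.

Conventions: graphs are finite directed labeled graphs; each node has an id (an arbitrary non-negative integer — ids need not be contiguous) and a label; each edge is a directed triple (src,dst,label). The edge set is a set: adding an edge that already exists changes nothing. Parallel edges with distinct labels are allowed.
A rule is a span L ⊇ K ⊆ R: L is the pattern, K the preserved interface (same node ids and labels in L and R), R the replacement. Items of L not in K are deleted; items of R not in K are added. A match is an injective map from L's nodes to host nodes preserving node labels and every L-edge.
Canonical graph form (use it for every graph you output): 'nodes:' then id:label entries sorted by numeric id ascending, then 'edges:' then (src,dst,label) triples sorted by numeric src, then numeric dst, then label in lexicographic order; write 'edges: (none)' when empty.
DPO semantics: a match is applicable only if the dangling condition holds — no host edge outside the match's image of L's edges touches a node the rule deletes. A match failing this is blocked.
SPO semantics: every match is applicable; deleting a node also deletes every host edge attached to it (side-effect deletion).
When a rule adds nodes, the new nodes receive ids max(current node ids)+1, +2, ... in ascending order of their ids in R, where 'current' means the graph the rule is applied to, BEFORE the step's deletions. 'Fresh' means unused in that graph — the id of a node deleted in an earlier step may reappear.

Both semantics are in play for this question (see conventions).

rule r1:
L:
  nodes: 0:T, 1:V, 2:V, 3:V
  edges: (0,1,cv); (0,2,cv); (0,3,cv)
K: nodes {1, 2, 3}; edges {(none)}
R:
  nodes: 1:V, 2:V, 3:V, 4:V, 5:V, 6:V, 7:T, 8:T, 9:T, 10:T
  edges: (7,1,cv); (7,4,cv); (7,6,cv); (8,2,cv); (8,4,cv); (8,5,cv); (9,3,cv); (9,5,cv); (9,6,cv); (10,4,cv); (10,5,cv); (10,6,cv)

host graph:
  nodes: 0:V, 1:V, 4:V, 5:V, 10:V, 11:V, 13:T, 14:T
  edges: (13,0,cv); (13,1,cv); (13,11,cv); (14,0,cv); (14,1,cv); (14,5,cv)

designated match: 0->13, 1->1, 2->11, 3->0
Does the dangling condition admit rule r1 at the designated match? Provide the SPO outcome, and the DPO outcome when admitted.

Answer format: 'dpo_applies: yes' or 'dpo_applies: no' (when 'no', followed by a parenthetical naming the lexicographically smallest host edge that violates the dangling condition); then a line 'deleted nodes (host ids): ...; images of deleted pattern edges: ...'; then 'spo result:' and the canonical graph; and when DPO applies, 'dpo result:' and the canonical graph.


dpo_applies: yes
deleted nodes (host ids): 13; images of deleted pattern edges: (13,0,cv); (13,1,cv); (13,11,cv)
spo result:
nodes: 0:V, 1:V, 4:V, 5:V, 10:V, 11:V, 14:T, 15:V, 16:V, 17:V, 18:T, 19:T, 20:T, 21:T
edges: (14,0,cv); (14,1,cv); (14,5,cv); (18,1,cv); (18,15,cv); (18,17,cv); (19,11,cv); (19,15,cv); (19,16,cv); (20,0,cv); (20,16,cv); (20,17,cv); (21,15,cv); (21,16,cv); (21,17,cv)
dpo result:
nodes: 0:V, 1:V, 4:V, 5:V, 10:V, 11:V, 14:T, 15:V, 16:V, 17:V, 18:T, 19:T, 20:T, 21:T
edges: (14,0,cv); (14,1,cv); (14,5,cv); (18,1,cv); (18,15,cv); (18,17,cv); (19,11,cv); (19,15,cv); (19,16,cv); (20,0,cv); (20,16,cv); (20,17,cv); (21,15,cv); (21,16,cv); (21,17,cv)


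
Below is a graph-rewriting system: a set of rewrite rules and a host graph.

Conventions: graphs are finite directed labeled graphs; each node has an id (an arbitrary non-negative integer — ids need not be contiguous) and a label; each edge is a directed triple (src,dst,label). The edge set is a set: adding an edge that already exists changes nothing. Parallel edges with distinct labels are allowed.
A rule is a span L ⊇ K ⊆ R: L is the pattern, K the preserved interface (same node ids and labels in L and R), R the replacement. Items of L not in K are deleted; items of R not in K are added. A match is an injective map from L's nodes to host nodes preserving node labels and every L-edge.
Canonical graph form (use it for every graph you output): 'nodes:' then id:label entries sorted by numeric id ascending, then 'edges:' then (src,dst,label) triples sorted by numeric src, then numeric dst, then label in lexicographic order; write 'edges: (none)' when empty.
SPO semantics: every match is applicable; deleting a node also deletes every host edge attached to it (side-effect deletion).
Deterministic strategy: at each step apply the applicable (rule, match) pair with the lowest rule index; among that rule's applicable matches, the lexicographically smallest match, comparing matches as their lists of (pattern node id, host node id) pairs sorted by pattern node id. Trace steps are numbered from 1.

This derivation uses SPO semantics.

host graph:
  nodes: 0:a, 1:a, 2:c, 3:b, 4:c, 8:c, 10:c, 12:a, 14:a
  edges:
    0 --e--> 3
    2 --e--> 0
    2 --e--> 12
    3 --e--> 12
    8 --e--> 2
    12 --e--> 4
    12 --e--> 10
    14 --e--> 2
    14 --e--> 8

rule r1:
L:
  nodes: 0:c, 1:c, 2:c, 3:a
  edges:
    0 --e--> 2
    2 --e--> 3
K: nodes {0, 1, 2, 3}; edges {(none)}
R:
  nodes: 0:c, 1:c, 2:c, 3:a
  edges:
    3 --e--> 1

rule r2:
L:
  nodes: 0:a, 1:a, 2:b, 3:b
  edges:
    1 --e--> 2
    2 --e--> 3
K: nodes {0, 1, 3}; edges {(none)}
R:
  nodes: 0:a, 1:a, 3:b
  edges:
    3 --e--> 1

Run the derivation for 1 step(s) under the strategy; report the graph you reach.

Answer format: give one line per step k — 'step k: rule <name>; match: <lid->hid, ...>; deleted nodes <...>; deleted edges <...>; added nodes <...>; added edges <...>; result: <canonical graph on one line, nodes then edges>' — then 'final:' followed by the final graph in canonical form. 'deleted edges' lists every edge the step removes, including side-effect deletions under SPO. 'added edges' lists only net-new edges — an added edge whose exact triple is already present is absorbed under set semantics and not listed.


step 1: rule r1; match: 0->8, 1->4, 2->2, 3->0; deleted nodes (none); deleted edges (2,0,e); (8,2,e); added nodes (none); added edges (0,4,e); result: nodes: 0:a, 1:a, 2:c, 3:b, 4:c, 8:c, 10:c, 12:a, 14:a edges: (0,3,e); (0,4,e); (2,12,e); (3,12,e); (12,4,e); (12,10,e); (14,2,e); (14,8,e)
final:
nodes: 0:a, 1:a, 2:c, 3:b, 4:c, 8:c, 10:c, 12:a, 14:a
edges: (0,3,e); (0,4,e); (2,12,e); (3,12,e); (12,4,e); (12,10,e); (14,2,e); (14,8,e)


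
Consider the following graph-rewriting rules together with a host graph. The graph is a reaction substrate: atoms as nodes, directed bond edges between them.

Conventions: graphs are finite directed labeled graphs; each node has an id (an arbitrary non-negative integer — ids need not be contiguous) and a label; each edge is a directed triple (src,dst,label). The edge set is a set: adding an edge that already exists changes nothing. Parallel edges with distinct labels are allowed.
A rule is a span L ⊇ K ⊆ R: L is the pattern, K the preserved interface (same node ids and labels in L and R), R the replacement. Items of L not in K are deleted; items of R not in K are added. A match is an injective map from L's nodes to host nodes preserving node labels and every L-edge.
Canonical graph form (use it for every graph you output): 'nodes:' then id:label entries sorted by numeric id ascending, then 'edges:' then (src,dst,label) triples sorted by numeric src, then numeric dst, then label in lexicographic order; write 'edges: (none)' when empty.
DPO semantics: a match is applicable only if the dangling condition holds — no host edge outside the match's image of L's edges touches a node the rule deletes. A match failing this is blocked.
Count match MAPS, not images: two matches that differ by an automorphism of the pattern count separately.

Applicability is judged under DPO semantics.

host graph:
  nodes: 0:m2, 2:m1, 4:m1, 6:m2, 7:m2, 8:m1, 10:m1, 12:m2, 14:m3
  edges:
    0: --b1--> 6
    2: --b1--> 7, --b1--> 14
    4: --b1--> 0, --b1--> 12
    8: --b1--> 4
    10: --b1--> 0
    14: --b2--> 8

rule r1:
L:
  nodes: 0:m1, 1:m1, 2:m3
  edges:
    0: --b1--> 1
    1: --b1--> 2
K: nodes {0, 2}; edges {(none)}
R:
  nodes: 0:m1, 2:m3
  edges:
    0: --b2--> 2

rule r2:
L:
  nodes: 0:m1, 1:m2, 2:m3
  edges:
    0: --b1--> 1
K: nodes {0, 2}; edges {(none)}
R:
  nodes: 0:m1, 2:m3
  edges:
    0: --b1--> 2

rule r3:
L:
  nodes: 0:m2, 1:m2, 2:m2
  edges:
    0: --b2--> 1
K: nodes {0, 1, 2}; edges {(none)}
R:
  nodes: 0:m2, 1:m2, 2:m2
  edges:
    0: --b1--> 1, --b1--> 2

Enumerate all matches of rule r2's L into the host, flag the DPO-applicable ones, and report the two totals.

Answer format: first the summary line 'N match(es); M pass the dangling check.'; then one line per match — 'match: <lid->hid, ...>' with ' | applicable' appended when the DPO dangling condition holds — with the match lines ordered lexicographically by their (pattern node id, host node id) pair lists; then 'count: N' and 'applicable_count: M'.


4 match(es); 2 pass the dangling check.
match: 0->2, 1->7, 2->14 | applicable
match: 0->4, 1->0, 2->14
match: 0->4, 1->12, 2->14 | applicable
match: 0->10, 1->0, 2->14
count: 4
applicable_count: 2


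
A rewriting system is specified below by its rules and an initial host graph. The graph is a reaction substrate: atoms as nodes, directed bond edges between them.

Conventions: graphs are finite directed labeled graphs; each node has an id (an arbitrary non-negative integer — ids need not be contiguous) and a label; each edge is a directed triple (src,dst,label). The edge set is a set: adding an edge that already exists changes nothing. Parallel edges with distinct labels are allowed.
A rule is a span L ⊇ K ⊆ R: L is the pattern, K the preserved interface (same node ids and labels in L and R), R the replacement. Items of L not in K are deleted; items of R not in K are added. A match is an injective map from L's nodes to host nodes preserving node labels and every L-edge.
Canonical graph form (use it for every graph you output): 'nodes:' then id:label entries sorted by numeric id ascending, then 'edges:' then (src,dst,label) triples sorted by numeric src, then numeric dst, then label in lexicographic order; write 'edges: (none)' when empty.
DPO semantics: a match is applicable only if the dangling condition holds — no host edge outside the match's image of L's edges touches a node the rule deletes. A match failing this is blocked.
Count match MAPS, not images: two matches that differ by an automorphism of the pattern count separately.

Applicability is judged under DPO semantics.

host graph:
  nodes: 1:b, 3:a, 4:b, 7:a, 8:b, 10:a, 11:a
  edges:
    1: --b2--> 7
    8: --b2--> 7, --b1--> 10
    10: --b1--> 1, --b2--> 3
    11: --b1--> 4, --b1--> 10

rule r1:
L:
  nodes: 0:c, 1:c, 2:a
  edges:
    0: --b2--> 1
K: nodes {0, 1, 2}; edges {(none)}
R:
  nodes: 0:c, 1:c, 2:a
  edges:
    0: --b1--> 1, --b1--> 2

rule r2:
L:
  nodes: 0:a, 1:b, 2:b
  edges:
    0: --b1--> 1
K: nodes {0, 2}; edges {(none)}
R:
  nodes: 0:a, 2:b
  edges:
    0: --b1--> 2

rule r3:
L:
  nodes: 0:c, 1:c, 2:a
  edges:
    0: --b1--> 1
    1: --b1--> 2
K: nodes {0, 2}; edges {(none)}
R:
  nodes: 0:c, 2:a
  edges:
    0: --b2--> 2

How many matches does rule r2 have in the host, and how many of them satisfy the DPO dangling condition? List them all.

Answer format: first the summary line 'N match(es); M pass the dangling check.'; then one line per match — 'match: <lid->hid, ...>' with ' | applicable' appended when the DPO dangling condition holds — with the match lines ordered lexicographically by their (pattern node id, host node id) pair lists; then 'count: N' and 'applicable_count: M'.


4 match(es); 2 pass the dangling check.
match: 0->10, 1->1, 2->4
match: 0->10, 1->1, 2->8
match: 0->11, 1->4, 2->1 | applicable
match: 0->11, 1->4, 2->8 | applicable
count: 4
applicable_count: 2


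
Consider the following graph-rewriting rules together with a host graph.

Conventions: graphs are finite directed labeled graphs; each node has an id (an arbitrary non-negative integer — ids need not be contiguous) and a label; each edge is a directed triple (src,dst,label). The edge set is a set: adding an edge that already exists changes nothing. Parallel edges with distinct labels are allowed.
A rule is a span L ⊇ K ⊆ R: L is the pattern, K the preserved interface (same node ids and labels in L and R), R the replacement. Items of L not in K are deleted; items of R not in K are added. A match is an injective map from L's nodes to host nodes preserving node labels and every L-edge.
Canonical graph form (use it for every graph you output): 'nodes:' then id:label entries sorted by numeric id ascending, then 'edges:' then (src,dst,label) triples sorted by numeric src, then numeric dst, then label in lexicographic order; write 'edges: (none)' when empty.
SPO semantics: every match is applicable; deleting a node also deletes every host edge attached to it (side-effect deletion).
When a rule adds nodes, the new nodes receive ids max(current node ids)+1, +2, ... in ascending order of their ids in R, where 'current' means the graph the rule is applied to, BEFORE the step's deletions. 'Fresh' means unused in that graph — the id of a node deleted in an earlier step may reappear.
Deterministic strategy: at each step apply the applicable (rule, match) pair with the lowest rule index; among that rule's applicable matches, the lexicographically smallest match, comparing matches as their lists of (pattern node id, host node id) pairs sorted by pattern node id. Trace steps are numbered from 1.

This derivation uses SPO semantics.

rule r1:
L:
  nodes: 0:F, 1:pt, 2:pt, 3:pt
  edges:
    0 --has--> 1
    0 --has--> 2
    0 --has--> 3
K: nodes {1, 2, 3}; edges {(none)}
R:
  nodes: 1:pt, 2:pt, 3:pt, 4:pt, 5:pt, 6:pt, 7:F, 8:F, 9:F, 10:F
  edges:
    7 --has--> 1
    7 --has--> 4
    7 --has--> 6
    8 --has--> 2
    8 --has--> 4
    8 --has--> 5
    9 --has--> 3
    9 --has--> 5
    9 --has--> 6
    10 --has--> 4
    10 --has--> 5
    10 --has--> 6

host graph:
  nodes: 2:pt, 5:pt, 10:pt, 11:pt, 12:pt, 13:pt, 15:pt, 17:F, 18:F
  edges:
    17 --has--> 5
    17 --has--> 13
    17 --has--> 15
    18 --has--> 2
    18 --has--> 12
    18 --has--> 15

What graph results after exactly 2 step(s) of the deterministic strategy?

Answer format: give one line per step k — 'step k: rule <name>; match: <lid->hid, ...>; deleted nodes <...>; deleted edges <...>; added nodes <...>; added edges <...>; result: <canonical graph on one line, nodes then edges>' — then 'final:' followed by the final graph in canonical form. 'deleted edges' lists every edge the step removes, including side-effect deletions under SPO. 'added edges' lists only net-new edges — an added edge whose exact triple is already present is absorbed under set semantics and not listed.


step 1: rule r1; match: 0->17, 1->5, 2->13, 3->15; deleted nodes 17; deleted edges (17,5,has); (17,13,has); (17,15,has); added nodes 19, 20, 21, 22, 23, 24, 25; added edges (22,5,has); (22,19,has); (22,21,has); (23,13,has); (23,19,has); (23,20,has); (24,15,has); (24,20,has); (24,21,has); (25,19,has); (25,20,has); (25,21,has); result: nodes: 2:pt, 5:pt, 10:pt, 11:pt, 12:pt, 13:pt, 15:pt, 18:F, 19:pt, 20:pt, 21:pt, 22:F, 23:F, 24:F, 25:F edges: (18,2,has); (18,12,has); (18,15,has); (22,5,has); (22,19,has); (22,21,has); (23,13,has); (23,19,has); (23,20,has); (24,15,has); (24,20,has); (24,21,has); (25,19,has); (25,20,has); (25,21,has)
step 2: rule r1; match: 0->18, 1->2, 2->12, 3->15; deleted nodes 18; deleted edges (18,2,has); (18,12,has); (18,15,has); added nodes 26, 27, 28, 29, 30, 31, 32; added edges (29,2,has); (29,26,has); (29,28,has); (30,12,has); (30,26,has); (30,27,has); (31,15,has); (31,27,has); (31,28,has); (32,26,has); (32,27,has); (32,28,has); result: nodes: 2:pt, 5:pt, 10:pt, 11:pt, 12:pt, 13:pt, 15:pt, 19:pt, 20:pt, 21:pt, 22:F, 23:F, 24:F, 25:F, 26:pt, 27:pt, 28:pt, 29:F, 30:F, 31:F, 32:F edges: (22,5,has); (22,19,has); (22,21,has); (23,13,has); (23,19,has); (23,20,has); (24,15,has); (24,20,has); (24,21,has); (25,19,has); (25,20,has); (25,21,has); (29,2,has); (29,26,has); (29,28,has); (30,12,has); (30,26,has); (30,27,has); (31,15,has); (31,27,has); (31,28,has); (32,26,has); (32,27,has); (32,28,has)
final:
nodes: 2:pt, 5:pt, 10:pt, 11:pt, 12:pt, 13:pt, 15:pt, 19:pt, 20:pt, 21:pt, 22:F, 23:F, 24:F, 25:F, 26:pt, 27:pt, 28:pt, 29:F, 30:F, 31:F, 32:F
edges: (22,5,has); (22,19,has); (22,21,has); (23,13,has); (23,19,has); (23,20,has); (24,15,has); (24,20,has); (24,21,has); (25,19,has); (25,20,has); (25,21,has); (29,2,has); (29,26,has); (29,28,has); (30,12,has); (30,26,has); (30,27,has); (31,15,has); (31,27,has); (31,28,has); (32,26,has); (32,27,has); (32,28,has)


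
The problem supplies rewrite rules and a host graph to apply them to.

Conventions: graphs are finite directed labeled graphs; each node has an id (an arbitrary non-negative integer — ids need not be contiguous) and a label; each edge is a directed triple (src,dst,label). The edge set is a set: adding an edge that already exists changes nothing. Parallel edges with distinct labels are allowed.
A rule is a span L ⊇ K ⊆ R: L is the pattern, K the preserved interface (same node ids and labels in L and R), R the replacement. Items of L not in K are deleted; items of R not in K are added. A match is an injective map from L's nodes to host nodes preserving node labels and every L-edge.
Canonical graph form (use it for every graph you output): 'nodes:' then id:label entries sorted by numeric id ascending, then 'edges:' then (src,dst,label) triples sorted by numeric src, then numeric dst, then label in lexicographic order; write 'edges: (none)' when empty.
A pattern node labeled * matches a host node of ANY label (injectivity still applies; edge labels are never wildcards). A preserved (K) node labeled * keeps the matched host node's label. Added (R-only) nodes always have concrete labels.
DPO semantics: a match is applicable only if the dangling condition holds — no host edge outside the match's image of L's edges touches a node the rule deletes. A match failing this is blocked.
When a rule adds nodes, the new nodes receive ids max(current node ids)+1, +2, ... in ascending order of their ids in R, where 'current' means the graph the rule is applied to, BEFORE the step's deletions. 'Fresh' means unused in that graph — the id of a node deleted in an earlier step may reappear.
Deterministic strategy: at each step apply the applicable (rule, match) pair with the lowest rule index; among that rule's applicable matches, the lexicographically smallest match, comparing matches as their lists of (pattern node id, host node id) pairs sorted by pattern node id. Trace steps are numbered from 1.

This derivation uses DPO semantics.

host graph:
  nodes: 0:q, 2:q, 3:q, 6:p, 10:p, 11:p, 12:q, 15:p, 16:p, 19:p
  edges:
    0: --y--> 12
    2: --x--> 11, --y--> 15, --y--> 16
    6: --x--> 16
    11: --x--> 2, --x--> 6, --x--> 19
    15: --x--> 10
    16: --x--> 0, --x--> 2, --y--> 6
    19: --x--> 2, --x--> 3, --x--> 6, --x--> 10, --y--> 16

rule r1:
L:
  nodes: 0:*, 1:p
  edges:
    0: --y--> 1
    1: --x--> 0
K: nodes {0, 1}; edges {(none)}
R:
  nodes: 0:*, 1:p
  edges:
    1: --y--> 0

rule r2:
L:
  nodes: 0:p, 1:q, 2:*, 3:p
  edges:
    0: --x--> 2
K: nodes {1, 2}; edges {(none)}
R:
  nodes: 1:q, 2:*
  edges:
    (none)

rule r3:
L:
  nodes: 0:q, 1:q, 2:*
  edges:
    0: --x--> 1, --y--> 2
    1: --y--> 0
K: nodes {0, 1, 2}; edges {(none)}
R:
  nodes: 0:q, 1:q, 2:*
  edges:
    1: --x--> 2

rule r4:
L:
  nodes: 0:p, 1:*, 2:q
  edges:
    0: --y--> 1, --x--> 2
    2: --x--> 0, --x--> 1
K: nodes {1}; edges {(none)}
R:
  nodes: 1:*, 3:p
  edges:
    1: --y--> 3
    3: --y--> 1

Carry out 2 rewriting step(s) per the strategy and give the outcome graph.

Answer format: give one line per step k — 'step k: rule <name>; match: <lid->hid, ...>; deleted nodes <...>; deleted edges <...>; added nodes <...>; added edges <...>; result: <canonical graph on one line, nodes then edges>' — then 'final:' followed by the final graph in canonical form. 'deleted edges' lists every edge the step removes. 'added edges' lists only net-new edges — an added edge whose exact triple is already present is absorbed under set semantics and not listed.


step 1: rule r1; match: 0->2, 1->16; deleted nodes (none); deleted edges (2,16,y); (16,2,x); added nodes (none); added edges (16,2,y); result: nodes: 0:q, 2:q, 3:q, 6:p, 10:p, 11:p, 12:q, 15:p, 16:p, 19:p edges: (0,12,y); (2,11,x); (2,15,y); (6,16,x); (11,2,x); (11,6,x); (11,19,x); (15,10,x); (16,0,x); (16,2,y); (16,6,y); (19,2,x); (19,3,x); (19,6,x); (19,10,x); (19,16,y)
step 2: rule r1; match: 0->16, 1->6; deleted nodes (none); deleted edges (6,16,x); (16,6,y); added nodes (none); added edges (6,16,y); result: nodes: 0:q, 2:q, 3:q, 6:p, 10:p, 11:p, 12:q, 15:p, 16:p, 19:p edges: (0,12,y); (2,11,x); (2,15,y); (6,16,y); (11,2,x); (11,6,x); (11,19,x); (15,10,x); (16,0,x); (16,2,y); (19,2,x); (19,3,x); (19,6,x); (19,10,x); (19,16,y)
final:
nodes: 0:q, 2:q, 3:q, 6:p, 10:p, 11:p, 12:q, 15:p, 16:p, 19:p
edges: (0,12,y); (2,11,x); (2,15,y); (6,16,y); (11,2,x); (11,6,x); (11,19,x); (15,10,x); (16,0,x); (16,2,y); (19,2,x); (19,3,x); (19,6,x); (19,10,x); (19,16,y)
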